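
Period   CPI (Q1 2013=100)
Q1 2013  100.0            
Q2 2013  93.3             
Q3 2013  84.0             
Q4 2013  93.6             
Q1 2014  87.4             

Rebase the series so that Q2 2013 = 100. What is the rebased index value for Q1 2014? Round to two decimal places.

Rebased(Q1 2014) = 87.4 / 93.3 × 100 = 93.6763

93.68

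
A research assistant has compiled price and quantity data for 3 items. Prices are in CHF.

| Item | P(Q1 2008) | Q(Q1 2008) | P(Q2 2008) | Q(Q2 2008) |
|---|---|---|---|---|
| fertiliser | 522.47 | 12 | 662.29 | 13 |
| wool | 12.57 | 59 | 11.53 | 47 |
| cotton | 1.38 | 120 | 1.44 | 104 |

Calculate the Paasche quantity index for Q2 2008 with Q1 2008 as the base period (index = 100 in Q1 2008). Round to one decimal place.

105.7

Paasche quantity index uses current-period prices as weights.
ΣP(Q2 2008)·Q(Q2 2008) = 662.29×13 + 11.53×47 + 1.44×104 = 8609.77 + 541.91 + 149.76 = 9301.44
ΣP(Q2 2008)·Q(Q1 2008) = 662.29×12 + 11.53×59 + 1.44×120 = 7947.48 + 680.27 + 172.8 = 8800.55
Index = 9301.44 / 8800.55 × 100 = 105.6916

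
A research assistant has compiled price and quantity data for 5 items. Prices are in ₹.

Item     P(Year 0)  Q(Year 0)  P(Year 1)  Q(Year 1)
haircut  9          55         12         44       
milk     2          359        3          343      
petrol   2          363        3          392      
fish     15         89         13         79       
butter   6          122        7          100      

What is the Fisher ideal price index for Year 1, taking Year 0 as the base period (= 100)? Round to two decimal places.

121.45

Laspeyres component (base-period weights):
ΣP(Year 1)Q(Year 0) = 12×55 + 3×359 + 3×363 + 13×89 + 7×122 = 660 + 1077 + 1089 + 1157 + 854 = 4837
ΣP(Year 0)Q(Year 0) = 9×55 + 2×359 + 2×363 + 15×89 + 6×122 = 495 + 718 + 726 + 1335 + 732 = 4006
L = 4837 / 4006 × 100 = 120.7439
Paasche component (current-period weights):
ΣP(Year 1)Q(Year 1) = 12×44 + 3×343 + 3×392 + 13×79 + 7×100 = 528 + 1029 + 1176 + 1027 + 700 = 4460
ΣP(Year 0)Q(Year 1) = 9×44 + 2×343 + 2×392 + 15×79 + 6×100 = 396 + 686 + 784 + 1185 + 600 = 3651
P = 4460 / 3651 × 100 = 122.1583
Fisher = √(L × P) = √(120.7439 × 122.1583) = 121.4490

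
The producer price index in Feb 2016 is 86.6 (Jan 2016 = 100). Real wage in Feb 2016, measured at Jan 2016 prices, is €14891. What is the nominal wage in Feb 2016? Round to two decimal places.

Nominal = Real × (Index/100) = 14891 × (86.6/100)
        = 14891 × 0.866 = 12895.6060

12895.61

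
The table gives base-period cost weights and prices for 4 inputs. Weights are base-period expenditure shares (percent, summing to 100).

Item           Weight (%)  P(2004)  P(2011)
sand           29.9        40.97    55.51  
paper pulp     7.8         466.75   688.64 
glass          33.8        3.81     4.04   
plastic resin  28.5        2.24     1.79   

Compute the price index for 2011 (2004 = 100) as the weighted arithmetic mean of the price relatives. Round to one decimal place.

110.6

sand: 29.9 × (55.51/40.97) = 29.9 × 1.354894 = 40.5113
paper pulp: 7.8 × (688.64/466.75) = 7.8 × 1.475394 = 11.5081
glass: 33.8 × (4.04/3.81) = 33.8 × 1.060367 = 35.8404
plastic resin: 28.5 × (1.79/2.24) = 28.5 × 0.799107 = 22.7746
Index = Σ wᵢ·(p₁ᵢ/p₀ᵢ) = 40.5113 + 11.5081 + 35.8404 + 22.7746 = 110.6344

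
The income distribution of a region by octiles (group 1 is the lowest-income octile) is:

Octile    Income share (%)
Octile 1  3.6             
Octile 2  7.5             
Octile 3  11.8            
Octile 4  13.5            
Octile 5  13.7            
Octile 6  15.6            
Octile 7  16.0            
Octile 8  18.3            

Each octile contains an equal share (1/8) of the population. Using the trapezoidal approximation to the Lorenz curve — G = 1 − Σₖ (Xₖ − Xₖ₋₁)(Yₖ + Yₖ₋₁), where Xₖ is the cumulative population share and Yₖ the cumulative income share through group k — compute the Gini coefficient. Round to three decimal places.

Cumulative income shares Yₖ: 0.0360, 0.1110, 0.2290, 0.3640, 0.5010, 0.6570, 0.8170, 1.0000
Σ (Xₖ−Xₖ₋₁)(Yₖ+Yₖ₋₁) = (1/8)(0.0360+0.0000) + (1/8)(0.1110+0.0360) + (1/8)(0.2290+0.1110) + (1/8)(0.3640+0.2290) + (1/8)(0.5010+0.3640) + (1/8)(0.6570+0.5010) + (1/8)(0.8170+0.6570) + (1/8)(1.0000+0.8170)
  = 0.0045 + 0.0184 + 0.0425 + 0.0741 + 0.1081 + 0.1447 + 0.1843 + 0.2271 = 0.8038
G = 1 − 0.8038 = 0.1962

0.196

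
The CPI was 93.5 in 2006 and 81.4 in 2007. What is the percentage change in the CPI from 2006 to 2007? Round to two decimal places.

-12.94%

Change = (81.4 − 93.5) / 93.5 × 100
       = -12.1 / 93.5 × 100 = -12.9412%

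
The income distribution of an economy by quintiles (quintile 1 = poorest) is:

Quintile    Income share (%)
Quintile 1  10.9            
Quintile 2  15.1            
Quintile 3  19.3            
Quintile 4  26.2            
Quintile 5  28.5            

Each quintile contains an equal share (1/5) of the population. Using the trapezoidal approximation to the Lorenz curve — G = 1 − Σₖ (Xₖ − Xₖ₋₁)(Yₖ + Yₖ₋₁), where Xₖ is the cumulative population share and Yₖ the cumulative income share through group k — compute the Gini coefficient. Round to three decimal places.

0.185

Cumulative income shares Yₖ: 0.1090, 0.2600, 0.4530, 0.7150, 1.0000
Σ (Xₖ−Xₖ₋₁)(Yₖ+Yₖ₋₁) = (1/5)(0.1090+0.0000) + (1/5)(0.2600+0.1090) + (1/5)(0.4530+0.2600) + (1/5)(0.7150+0.4530) + (1/5)(1.0000+0.7150)
  = 0.0218 + 0.0738 + 0.1426 + 0.2336 + 0.3430 = 0.8148
G = 1 − 0.8148 = 0.1852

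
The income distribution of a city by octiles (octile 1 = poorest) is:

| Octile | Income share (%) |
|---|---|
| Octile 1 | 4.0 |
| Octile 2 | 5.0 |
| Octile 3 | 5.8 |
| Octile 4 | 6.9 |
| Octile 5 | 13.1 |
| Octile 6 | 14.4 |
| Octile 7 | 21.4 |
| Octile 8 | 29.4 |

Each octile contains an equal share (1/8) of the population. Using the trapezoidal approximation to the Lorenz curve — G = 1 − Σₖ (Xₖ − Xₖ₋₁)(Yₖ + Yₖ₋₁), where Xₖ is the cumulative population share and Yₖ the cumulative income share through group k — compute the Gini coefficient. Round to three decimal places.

0.365

Cumulative income shares Yₖ: 0.0400, 0.0900, 0.1480, 0.2170, 0.3480, 0.4920, 0.7060, 1.0000
Σ (Xₖ−Xₖ₋₁)(Yₖ+Yₖ₋₁) = (1/8)(0.0400+0.0000) + (1/8)(0.0900+0.0400) + (1/8)(0.1480+0.0900) + (1/8)(0.2170+0.1480) + (1/8)(0.3480+0.2170) + (1/8)(0.4920+0.3480) + (1/8)(0.7060+0.4920) + (1/8)(1.0000+0.7060)
  = 0.0050 + 0.0163 + 0.0297 + 0.0456 + 0.0706 + 0.1050 + 0.1497 + 0.2132 = 0.6352
G = 1 − 0.6352 = 0.3648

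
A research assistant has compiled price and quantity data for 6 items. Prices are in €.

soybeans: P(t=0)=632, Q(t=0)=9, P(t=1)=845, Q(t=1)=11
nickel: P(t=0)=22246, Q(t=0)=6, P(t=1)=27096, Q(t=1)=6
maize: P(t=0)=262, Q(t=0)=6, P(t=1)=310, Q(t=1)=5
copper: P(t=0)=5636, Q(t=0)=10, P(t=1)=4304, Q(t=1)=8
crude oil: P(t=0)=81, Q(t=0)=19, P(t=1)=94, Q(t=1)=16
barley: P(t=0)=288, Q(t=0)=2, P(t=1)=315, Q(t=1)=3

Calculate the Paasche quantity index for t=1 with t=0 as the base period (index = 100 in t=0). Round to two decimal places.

Paasche quantity index uses current-period prices as weights.
ΣP(t=1)·Q(t=1) = 845×11 + 27096×6 + 310×5 + 4304×8 + 94×16 + 315×3 = 9295 + 162576 + 1550 + 34432 + 1504 + 945 = 210302
ΣP(t=1)·Q(t=0) = 845×9 + 27096×6 + 310×6 + 4304×10 + 94×19 + 315×2 = 7605 + 162576 + 1860 + 43040 + 1786 + 630 = 217497
Index = 210302 / 217497 × 100 = 96.6919

96.69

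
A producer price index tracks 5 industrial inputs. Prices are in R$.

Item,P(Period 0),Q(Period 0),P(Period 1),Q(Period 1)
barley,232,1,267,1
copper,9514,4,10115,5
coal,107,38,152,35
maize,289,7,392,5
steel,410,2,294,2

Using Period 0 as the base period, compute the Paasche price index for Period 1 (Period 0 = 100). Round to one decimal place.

Paasche price index uses current-period quantities as weights.
ΣP(Period 1)·Q(Period 1) = 267×1 + 10115×5 + 152×35 + 392×5 + 294×2 = 267 + 50575 + 5320 + 1960 + 588 = 58710
ΣP(Period 0)·Q(Period 1) = 232×1 + 9514×5 + 107×35 + 289×5 + 410×2 = 232 + 47570 + 3745 + 1445 + 820 = 53812
Index = 58710 / 53812 × 100 = 109.1021

109.1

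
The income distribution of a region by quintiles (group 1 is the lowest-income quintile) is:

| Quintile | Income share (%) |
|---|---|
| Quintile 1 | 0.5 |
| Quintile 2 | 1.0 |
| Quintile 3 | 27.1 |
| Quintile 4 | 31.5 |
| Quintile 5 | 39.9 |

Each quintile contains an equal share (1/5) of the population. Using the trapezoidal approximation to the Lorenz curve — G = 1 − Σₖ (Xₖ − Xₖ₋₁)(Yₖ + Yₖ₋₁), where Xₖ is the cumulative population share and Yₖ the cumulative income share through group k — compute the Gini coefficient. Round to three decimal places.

Cumulative income shares Yₖ: 0.0050, 0.0150, 0.2860, 0.6010, 1.0000
Σ (Xₖ−Xₖ₋₁)(Yₖ+Yₖ₋₁) = (1/5)(0.0050+0.0000) + (1/5)(0.0150+0.0050) + (1/5)(0.2860+0.0150) + (1/5)(0.6010+0.2860) + (1/5)(1.0000+0.6010)
  = 0.0010 + 0.0040 + 0.0602 + 0.1774 + 0.3202 = 0.5628
G = 1 − 0.5628 = 0.4372

0.437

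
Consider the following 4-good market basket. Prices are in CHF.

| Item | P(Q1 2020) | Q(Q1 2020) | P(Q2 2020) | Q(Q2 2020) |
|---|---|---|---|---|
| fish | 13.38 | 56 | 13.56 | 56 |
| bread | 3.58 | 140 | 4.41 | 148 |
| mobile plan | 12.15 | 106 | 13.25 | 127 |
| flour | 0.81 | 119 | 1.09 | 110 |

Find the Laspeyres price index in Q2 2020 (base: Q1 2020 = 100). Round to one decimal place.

110.5

Laspeyres price index uses base-period quantities as weights.
ΣP(Q2 2020)·Q(Q1 2020) = 13.56×56 + 4.41×140 + 13.25×106 + 1.09×119 = 759.36 + 617.4 + 1404.5 + 129.71 = 2910.97
ΣP(Q1 2020)·Q(Q1 2020) = 13.38×56 + 3.58×140 + 12.15×106 + 0.81×119 = 749.28 + 501.2 + 1287.9 + 96.39 = 2634.77
Index = 2910.97 / 2634.77 × 100 = 110.4829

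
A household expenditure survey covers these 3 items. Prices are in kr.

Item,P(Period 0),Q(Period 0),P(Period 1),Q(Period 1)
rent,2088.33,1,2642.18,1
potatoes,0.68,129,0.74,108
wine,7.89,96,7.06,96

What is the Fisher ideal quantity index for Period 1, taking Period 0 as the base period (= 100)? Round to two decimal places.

99.53

Laspeyres component (base-period weights):
ΣP(Period 0)Q(Period 1) = 2088.33×1 + 0.68×108 + 7.89×96 = 2088.33 + 73.44 + 757.44 = 2919.21
ΣP(Period 0)Q(Period 0) = 2088.33×1 + 0.68×129 + 7.89×96 = 2088.33 + 87.72 + 757.44 = 2933.49
L = 2919.21 / 2933.49 × 100 = 99.5132
Paasche component (current-period weights):
ΣP(Period 1)Q(Period 1) = 2642.18×1 + 0.74×108 + 7.06×96 = 2642.18 + 79.92 + 677.76 = 3399.86
ΣP(Period 1)Q(Period 0) = 2642.18×1 + 0.74×129 + 7.06×96 = 2642.18 + 95.46 + 677.76 = 3415.4
P = 3399.86 / 3415.4 × 100 = 99.5450
Fisher = √(L × P) = √(99.5132 × 99.5450) = 99.5291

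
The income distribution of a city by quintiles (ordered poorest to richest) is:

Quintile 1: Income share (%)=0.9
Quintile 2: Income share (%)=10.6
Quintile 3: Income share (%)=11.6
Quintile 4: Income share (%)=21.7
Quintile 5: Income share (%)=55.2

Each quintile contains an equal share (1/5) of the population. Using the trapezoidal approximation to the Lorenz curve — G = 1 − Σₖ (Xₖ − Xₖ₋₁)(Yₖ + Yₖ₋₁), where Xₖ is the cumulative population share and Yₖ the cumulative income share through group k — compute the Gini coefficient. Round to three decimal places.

Cumulative income shares Yₖ: 0.0090, 0.1150, 0.2310, 0.4480, 1.0000
Σ (Xₖ−Xₖ₋₁)(Yₖ+Yₖ₋₁) = (1/5)(0.0090+0.0000) + (1/5)(0.1150+0.0090) + (1/5)(0.2310+0.1150) + (1/5)(0.4480+0.2310) + (1/5)(1.0000+0.4480)
  = 0.0018 + 0.0248 + 0.0692 + 0.1358 + 0.2896 = 0.5212
G = 1 − 0.5212 = 0.4788

0.479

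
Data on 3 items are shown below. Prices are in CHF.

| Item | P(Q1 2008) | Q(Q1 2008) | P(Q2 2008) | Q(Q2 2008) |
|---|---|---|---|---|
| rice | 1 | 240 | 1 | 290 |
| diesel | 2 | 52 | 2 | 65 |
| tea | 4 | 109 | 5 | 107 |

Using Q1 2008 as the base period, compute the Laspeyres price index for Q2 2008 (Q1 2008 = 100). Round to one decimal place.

Laspeyres price index uses base-period quantities as weights.
ΣP(Q2 2008)·Q(Q1 2008) = 1×240 + 2×52 + 5×109 = 240 + 104 + 545 = 889
ΣP(Q1 2008)·Q(Q1 2008) = 1×240 + 2×52 + 4×109 = 240 + 104 + 436 = 780
Index = 889 / 780 × 100 = 113.9744

114.0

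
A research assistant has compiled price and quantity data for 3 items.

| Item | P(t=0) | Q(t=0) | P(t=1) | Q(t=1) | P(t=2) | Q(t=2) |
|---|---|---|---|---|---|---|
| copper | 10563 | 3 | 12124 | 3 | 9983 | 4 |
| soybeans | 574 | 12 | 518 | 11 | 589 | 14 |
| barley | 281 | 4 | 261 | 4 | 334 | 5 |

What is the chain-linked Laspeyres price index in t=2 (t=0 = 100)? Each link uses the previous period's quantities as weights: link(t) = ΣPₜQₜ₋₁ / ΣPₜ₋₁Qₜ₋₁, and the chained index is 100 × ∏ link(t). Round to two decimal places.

Link t=0→t=1:
ΣP(t=1)Q(t=0) = 12124×3 + 518×12 + 261×4 = 36372 + 6216 + 1044 = 43632
ΣP(t=0)Q(t=0) = 10563×3 + 574×12 + 281×4 = 31689 + 6888 + 1124 = 39701
link = 43632/39701 = 1.099015
Link t=1→t=2:
ΣP(t=2)Q(t=1) = 9983×3 + 589×11 + 334×4 = 29949 + 6479 + 1336 = 37764
ΣP(t=1)Q(t=1) = 12124×3 + 518×11 + 261×4 = 36372 + 5698 + 1044 = 43114
link = 37764/43114 = 0.875910
Chained index = 100 × 1.099015 × 0.875910 = 96.2639

96.26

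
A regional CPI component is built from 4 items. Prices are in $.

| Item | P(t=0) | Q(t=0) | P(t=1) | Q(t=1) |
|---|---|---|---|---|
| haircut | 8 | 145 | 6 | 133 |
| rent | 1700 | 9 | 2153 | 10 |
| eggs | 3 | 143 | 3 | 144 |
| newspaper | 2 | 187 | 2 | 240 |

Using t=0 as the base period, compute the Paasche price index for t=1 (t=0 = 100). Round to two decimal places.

Paasche price index uses current-period quantities as weights.
ΣP(t=1)·Q(t=1) = 6×133 + 2153×10 + 3×144 + 2×240 = 798 + 21530 + 432 + 480 = 23240
ΣP(t=0)·Q(t=1) = 8×133 + 1700×10 + 3×144 + 2×240 = 1064 + 17000 + 432 + 480 = 18976
Index = 23240 / 18976 × 100 = 122.4705

122.47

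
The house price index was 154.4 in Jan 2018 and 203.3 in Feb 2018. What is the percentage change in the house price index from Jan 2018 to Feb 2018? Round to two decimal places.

Change = (203.3 − 154.4) / 154.4 × 100
       = 48.9 / 154.4 × 100 = 31.6710%

31.67%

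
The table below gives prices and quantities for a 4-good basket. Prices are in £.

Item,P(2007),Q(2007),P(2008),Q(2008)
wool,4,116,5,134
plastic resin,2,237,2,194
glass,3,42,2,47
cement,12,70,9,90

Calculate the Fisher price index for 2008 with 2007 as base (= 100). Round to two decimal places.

Laspeyres component (base-period weights):
ΣP(2008)Q(2007) = 5×116 + 2×237 + 2×42 + 9×70 = 580 + 474 + 84 + 630 = 1768
ΣP(2007)Q(2007) = 4×116 + 2×237 + 3×42 + 12×70 = 464 + 474 + 126 + 840 = 1904
L = 1768 / 1904 × 100 = 92.8571
Paasche component (current-period weights):
ΣP(2008)Q(2008) = 5×134 + 2×194 + 2×47 + 9×90 = 670 + 388 + 94 + 810 = 1962
ΣP(2007)Q(2008) = 4×134 + 2×194 + 3×47 + 12×90 = 536 + 388 + 141 + 1080 = 2145
P = 1962 / 2145 × 100 = 91.4685
Fisher = √(L × P) = √(92.8571 × 91.4685) = 92.1602

92.16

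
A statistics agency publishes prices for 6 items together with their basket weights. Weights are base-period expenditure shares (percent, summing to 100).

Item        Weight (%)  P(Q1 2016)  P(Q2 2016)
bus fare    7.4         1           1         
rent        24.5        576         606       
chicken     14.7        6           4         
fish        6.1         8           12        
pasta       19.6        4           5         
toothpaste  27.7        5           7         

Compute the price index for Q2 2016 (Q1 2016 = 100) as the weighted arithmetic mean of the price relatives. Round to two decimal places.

115.41

bus fare: 7.4 × (1/1) = 7.4 × 1.000000 = 7.4000
rent: 24.5 × (606/576) = 24.5 × 1.052083 = 25.7760
chicken: 14.7 × (4/6) = 14.7 × 0.666667 = 9.8000
fish: 6.1 × (12/8) = 6.1 × 1.500000 = 9.1500
pasta: 19.6 × (5/4) = 19.6 × 1.250000 = 24.5000
toothpaste: 27.7 × (7/5) = 27.7 × 1.400000 = 38.7800
Index = Σ wᵢ·(p₁ᵢ/p₀ᵢ) = 7.4000 + 25.7760 + 9.8000 + 9.1500 + 24.5000 + 38.7800 = 115.4060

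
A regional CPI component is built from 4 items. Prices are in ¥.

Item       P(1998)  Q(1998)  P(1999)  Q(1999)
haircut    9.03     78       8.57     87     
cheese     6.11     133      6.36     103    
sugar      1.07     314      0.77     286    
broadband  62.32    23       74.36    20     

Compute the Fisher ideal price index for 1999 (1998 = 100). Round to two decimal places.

Laspeyres component (base-period weights):
ΣP(1999)Q(1998) = 8.57×78 + 6.36×133 + 0.77×314 + 74.36×23 = 668.46 + 845.88 + 241.78 + 1710.28 = 3466.4
ΣP(1998)Q(1998) = 9.03×78 + 6.11×133 + 1.07×314 + 62.32×23 = 704.34 + 812.63 + 335.98 + 1433.36 = 3286.31
L = 3466.4 / 3286.31 × 100 = 105.4800
Paasche component (current-period weights):
ΣP(1999)Q(1999) = 8.57×87 + 6.36×103 + 0.77×286 + 74.36×20 = 745.59 + 655.08 + 220.22 + 1487.2 = 3108.09
ΣP(1998)Q(1999) = 9.03×87 + 6.11×103 + 1.07×286 + 62.32×20 = 785.61 + 629.33 + 306.02 + 1246.4 = 2967.36
P = 3108.09 / 2967.36 × 100 = 104.7426
Fisher = √(L × P) = √(105.4800 × 104.7426) = 105.1107

105.11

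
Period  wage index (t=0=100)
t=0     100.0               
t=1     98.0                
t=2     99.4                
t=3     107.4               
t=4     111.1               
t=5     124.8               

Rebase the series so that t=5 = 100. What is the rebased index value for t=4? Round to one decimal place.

Rebased(t=4) = 111.1 / 124.8 × 100 = 89.0224

89.0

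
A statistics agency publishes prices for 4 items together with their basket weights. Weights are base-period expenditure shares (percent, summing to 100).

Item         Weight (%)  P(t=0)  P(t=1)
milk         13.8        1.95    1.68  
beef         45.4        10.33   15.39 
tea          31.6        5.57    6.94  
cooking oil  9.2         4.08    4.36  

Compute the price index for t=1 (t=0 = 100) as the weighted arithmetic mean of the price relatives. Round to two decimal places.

milk: 13.8 × (1.68/1.95) = 13.8 × 0.861538 = 11.8892
beef: 45.4 × (15.39/10.33) = 45.4 × 1.489835 = 67.6385
tea: 31.6 × (6.94/5.57) = 31.6 × 1.245961 = 39.3724
cooking oil: 9.2 × (4.36/4.08) = 9.2 × 1.068627 = 9.8314
Index = Σ wᵢ·(p₁ᵢ/p₀ᵢ) = 11.8892 + 67.6385 + 39.3724 + 9.8314 = 128.7315

128.73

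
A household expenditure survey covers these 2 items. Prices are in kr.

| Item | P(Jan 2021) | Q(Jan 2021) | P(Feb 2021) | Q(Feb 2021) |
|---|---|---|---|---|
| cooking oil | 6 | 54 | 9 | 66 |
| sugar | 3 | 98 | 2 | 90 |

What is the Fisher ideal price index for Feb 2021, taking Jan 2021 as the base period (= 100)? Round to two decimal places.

113.25

Laspeyres component (base-period weights):
ΣP(Feb 2021)Q(Jan 2021) = 9×54 + 2×98 = 486 + 196 = 682
ΣP(Jan 2021)Q(Jan 2021) = 6×54 + 3×98 = 324 + 294 = 618
L = 682 / 618 × 100 = 110.3560
Paasche component (current-period weights):
ΣP(Feb 2021)Q(Feb 2021) = 9×66 + 2×90 = 594 + 180 = 774
ΣP(Jan 2021)Q(Feb 2021) = 6×66 + 3×90 = 396 + 270 = 666
P = 774 / 666 × 100 = 116.2162
Fisher = √(L × P) = √(110.3560 × 116.2162) = 113.2482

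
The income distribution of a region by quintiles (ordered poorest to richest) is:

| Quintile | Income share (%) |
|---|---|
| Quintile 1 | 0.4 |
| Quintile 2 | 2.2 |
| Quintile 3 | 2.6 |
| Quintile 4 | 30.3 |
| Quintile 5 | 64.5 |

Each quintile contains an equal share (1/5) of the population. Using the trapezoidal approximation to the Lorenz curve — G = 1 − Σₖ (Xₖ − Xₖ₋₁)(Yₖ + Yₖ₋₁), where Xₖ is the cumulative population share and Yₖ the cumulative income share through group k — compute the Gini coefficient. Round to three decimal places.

0.625

Cumulative income shares Yₖ: 0.0040, 0.0260, 0.0520, 0.3550, 1.0000
Σ (Xₖ−Xₖ₋₁)(Yₖ+Yₖ₋₁) = (1/5)(0.0040+0.0000) + (1/5)(0.0260+0.0040) + (1/5)(0.0520+0.0260) + (1/5)(0.3550+0.0520) + (1/5)(1.0000+0.3550)
  = 0.0008 + 0.0060 + 0.0156 + 0.0814 + 0.2710 = 0.3748
G = 1 − 0.3748 = 0.6252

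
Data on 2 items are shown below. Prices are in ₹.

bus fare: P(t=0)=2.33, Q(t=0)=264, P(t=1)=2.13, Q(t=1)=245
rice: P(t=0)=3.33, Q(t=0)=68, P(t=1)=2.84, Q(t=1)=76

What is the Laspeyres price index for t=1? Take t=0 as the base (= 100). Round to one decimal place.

Laspeyres price index uses base-period quantities as weights.
ΣP(t=1)·Q(t=0) = 2.13×264 + 2.84×68 = 562.32 + 193.12 = 755.44
ΣP(t=0)·Q(t=0) = 2.33×264 + 3.33×68 = 615.12 + 226.44 = 841.56
Index = 755.44 / 841.56 × 100 = 89.7666

89.8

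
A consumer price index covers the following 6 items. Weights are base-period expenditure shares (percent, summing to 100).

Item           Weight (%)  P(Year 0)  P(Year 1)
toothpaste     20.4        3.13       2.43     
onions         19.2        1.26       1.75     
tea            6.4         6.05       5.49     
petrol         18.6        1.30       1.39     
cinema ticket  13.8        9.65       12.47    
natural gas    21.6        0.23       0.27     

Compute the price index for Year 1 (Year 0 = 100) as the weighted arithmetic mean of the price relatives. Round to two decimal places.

toothpaste: 20.4 × (2.43/3.13) = 20.4 × 0.776358 = 15.8377
onions: 19.2 × (1.75/1.26) = 19.2 × 1.388889 = 26.6667
tea: 6.4 × (5.49/6.05) = 6.4 × 0.907438 = 5.8076
petrol: 18.6 × (1.39/1.30) = 18.6 × 1.069231 = 19.8877
cinema ticket: 13.8 × (12.47/9.65) = 13.8 × 1.292228 = 17.8327
natural gas: 21.6 × (0.27/0.23) = 21.6 × 1.173913 = 25.3565
Index = Σ wᵢ·(p₁ᵢ/p₀ᵢ) = 15.8377 + 26.6667 + 5.8076 + 19.8877 + 17.8327 + 25.3565 = 111.3889

111.39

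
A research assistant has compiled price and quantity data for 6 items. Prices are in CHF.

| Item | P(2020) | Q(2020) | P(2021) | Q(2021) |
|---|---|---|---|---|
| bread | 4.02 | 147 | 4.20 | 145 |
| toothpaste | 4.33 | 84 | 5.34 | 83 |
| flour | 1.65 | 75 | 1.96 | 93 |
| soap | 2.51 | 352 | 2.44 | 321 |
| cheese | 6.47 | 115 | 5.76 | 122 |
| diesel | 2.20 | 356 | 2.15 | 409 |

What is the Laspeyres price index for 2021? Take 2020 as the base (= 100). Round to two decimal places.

100.30

Laspeyres price index uses base-period quantities as weights.
ΣP(2021)·Q(2020) = 4.20×147 + 5.34×84 + 1.96×75 + 2.44×352 + 5.76×115 + 2.15×356 = 617.4 + 448.56 + 147 + 858.88 + 662.4 + 765.4 = 3499.64
ΣP(2020)·Q(2020) = 4.02×147 + 4.33×84 + 1.65×75 + 2.51×352 + 6.47×115 + 2.20×356 = 590.94 + 363.72 + 123.75 + 883.52 + 744.05 + 783.2 = 3489.18
Index = 3499.64 / 3489.18 × 100 = 100.2998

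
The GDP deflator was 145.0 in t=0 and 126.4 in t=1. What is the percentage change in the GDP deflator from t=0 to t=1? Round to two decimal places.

-12.83%

Change = (126.4 − 145.0) / 145.0 × 100
       = -18.6 / 145.0 × 100 = -12.8276%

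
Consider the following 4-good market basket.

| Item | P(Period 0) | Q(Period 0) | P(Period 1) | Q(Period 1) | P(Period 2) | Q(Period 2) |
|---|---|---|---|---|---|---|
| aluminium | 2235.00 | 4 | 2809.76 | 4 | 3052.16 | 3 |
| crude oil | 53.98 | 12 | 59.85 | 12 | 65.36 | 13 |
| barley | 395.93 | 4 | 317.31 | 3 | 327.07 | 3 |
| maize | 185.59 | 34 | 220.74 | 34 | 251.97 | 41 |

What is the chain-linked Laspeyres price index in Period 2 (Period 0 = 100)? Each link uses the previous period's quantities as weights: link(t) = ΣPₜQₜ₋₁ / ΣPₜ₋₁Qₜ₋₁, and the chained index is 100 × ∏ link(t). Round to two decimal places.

130.95

Link Period 0→Period 1:
ΣP(Period 1)Q(Period 0) = 2809.76×4 + 59.85×12 + 317.31×4 + 220.74×34 = 11239.04 + 718.2 + 1269.24 + 7505.16 = 20731.64
ΣP(Period 0)Q(Period 0) = 2235.00×4 + 53.98×12 + 395.93×4 + 185.59×34 = 8940 + 647.76 + 1583.72 + 6310.06 = 17481.54
link = 20731.64/17481.54 = 1.185916
Link Period 1→Period 2:
ΣP(Period 2)Q(Period 1) = 3052.16×4 + 65.36×12 + 327.07×3 + 251.97×34 = 12208.64 + 784.32 + 981.21 + 8566.98 = 22541.15
ΣP(Period 1)Q(Period 1) = 2809.76×4 + 59.85×12 + 317.31×3 + 220.74×34 = 11239.04 + 718.2 + 951.93 + 7505.16 = 20414.33
link = 22541.15/20414.33 = 1.104183
Chained index = 100 × 1.185916 × 1.104183 = 130.9468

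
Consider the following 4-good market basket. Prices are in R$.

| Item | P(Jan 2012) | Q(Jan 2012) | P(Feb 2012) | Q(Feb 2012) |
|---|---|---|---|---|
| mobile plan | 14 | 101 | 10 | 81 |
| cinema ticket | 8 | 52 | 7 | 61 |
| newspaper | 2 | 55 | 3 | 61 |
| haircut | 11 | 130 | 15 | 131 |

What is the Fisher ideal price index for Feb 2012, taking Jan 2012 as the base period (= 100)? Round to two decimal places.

Laspeyres component (base-period weights):
ΣP(Feb 2012)Q(Jan 2012) = 10×101 + 7×52 + 3×55 + 15×130 = 1010 + 364 + 165 + 1950 = 3489
ΣP(Jan 2012)Q(Jan 2012) = 14×101 + 8×52 + 2×55 + 11×130 = 1414 + 416 + 110 + 1430 = 3370
L = 3489 / 3370 × 100 = 103.5312
Paasche component (current-period weights):
ΣP(Feb 2012)Q(Feb 2012) = 10×81 + 7×61 + 3×61 + 15×131 = 810 + 427 + 183 + 1965 = 3385
ΣP(Jan 2012)Q(Feb 2012) = 14×81 + 8×61 + 2×61 + 11×131 = 1134 + 488 + 122 + 1441 = 3185
P = 3385 / 3185 × 100 = 106.2794
Fisher = √(L × P) = √(103.5312 × 106.2794) = 104.8963

104.90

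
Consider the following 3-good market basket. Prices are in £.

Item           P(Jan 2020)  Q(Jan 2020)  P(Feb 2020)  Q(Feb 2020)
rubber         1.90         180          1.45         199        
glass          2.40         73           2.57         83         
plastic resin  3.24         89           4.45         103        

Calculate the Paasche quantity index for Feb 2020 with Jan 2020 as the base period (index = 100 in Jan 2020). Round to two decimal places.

Paasche quantity index uses current-period prices as weights.
ΣP(Feb 2020)·Q(Feb 2020) = 1.45×199 + 2.57×83 + 4.45×103 = 288.55 + 213.31 + 458.35 = 960.21
ΣP(Feb 2020)·Q(Jan 2020) = 1.45×180 + 2.57×73 + 4.45×89 = 261 + 187.61 + 396.05 = 844.66
Index = 960.21 / 844.66 × 100 = 113.6801

113.68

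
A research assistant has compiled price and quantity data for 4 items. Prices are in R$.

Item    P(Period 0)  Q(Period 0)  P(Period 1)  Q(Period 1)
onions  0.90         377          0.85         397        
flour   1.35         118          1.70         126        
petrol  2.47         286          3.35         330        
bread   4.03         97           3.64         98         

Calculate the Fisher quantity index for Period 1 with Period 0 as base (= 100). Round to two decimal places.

109.39

Laspeyres component (base-period weights):
ΣP(Period 0)Q(Period 1) = 0.90×397 + 1.35×126 + 2.47×330 + 4.03×98 = 357.3 + 170.1 + 815.1 + 394.94 = 1737.44
ΣP(Period 0)Q(Period 0) = 0.90×377 + 1.35×118 + 2.47×286 + 4.03×97 = 339.3 + 159.3 + 706.42 + 390.91 = 1595.93
L = 1737.44 / 1595.93 × 100 = 108.8669
Paasche component (current-period weights):
ΣP(Period 1)Q(Period 1) = 0.85×397 + 1.70×126 + 3.35×330 + 3.64×98 = 337.45 + 214.2 + 1105.5 + 356.72 = 2013.87
ΣP(Period 1)Q(Period 0) = 0.85×377 + 1.70×118 + 3.35×286 + 3.64×97 = 320.45 + 200.6 + 958.1 + 353.08 = 1832.23
P = 2013.87 / 1832.23 × 100 = 109.9136
Fisher = √(L × P) = √(108.8669 × 109.9136) = 109.3890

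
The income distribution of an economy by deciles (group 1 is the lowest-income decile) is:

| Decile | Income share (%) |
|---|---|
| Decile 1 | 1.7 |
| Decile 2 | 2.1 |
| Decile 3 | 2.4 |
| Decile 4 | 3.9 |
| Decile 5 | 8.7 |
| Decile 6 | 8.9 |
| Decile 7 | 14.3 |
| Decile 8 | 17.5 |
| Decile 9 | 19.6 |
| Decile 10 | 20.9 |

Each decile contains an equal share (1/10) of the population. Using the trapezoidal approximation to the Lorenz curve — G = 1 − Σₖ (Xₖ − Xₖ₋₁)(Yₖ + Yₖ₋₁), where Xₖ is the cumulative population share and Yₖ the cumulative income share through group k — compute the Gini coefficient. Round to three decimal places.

0.402

Cumulative income shares Yₖ: 0.0170, 0.0380, 0.0620, 0.1010, 0.1880, 0.2770, 0.4200, 0.5950, 0.7910, 1.0000
Σ (Xₖ−Xₖ₋₁)(Yₖ+Yₖ₋₁) = (1/10)(0.0170+0.0000) + (1/10)(0.0380+0.0170) + (1/10)(0.0620+0.0380) + (1/10)(0.1010+0.0620) + (1/10)(0.1880+0.1010) + (1/10)(0.2770+0.1880) + (1/10)(0.4200+0.2770) + (1/10)(0.5950+0.4200) + (1/10)(0.7910+0.5950) + (1/10)(1.0000+0.7910)
  = 0.0017 + 0.0055 + 0.0100 + 0.0163 + 0.0289 + 0.0465 + 0.0697 + 0.1015 + 0.1386 + 0.1791 = 0.5978
G = 1 − 0.5978 = 0.4022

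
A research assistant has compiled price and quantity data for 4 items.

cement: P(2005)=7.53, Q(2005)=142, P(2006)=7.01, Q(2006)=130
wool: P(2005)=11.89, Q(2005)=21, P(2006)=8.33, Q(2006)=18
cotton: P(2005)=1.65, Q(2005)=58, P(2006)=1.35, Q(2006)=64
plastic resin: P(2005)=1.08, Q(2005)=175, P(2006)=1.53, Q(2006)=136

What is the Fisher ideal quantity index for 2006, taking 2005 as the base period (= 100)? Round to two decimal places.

89.77

Laspeyres component (base-period weights):
ΣP(2005)Q(2006) = 7.53×130 + 11.89×18 + 1.65×64 + 1.08×136 = 978.9 + 214.02 + 105.6 + 146.88 = 1445.4
ΣP(2005)Q(2005) = 7.53×142 + 11.89×21 + 1.65×58 + 1.08×175 = 1069.26 + 249.69 + 95.7 + 189 = 1603.65
L = 1445.4 / 1603.65 × 100 = 90.1319
Paasche component (current-period weights):
ΣP(2006)Q(2006) = 7.01×130 + 8.33×18 + 1.35×64 + 1.53×136 = 911.3 + 149.94 + 86.4 + 208.08 = 1355.72
ΣP(2006)Q(2005) = 7.01×142 + 8.33×21 + 1.35×58 + 1.53×175 = 995.42 + 174.93 + 78.3 + 267.75 = 1516.4
P = 1355.72 / 1516.4 × 100 = 89.4039
Fisher = √(L × P) = √(90.1319 × 89.4039) = 89.7671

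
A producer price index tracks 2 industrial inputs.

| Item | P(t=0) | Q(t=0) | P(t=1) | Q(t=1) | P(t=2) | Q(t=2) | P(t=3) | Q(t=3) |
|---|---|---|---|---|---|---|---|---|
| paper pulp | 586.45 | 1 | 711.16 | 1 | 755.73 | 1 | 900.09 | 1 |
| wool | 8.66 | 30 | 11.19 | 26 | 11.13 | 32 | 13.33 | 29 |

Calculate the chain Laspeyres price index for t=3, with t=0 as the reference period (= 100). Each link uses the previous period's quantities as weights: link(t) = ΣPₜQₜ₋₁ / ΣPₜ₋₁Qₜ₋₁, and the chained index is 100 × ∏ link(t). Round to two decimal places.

153.93

Link t=0→t=1:
ΣP(t=1)Q(t=0) = 711.16×1 + 11.19×30 = 711.16 + 335.7 = 1046.86
ΣP(t=0)Q(t=0) = 586.45×1 + 8.66×30 = 586.45 + 259.8 = 846.25
link = 1046.86/846.25 = 1.237058
Link t=1→t=2:
ΣP(t=2)Q(t=1) = 755.73×1 + 11.13×26 = 755.73 + 289.38 = 1045.11
ΣP(t=1)Q(t=1) = 711.16×1 + 11.19×26 = 711.16 + 290.94 = 1002.1
link = 1045.11/1002.1 = 1.042920
Link t=2→t=3:
ΣP(t=3)Q(t=2) = 900.09×1 + 13.33×32 = 900.09 + 426.56 = 1326.65
ΣP(t=2)Q(t=2) = 755.73×1 + 11.13×32 = 755.73 + 356.16 = 1111.89
link = 1326.65/1111.89 = 1.193149
Chained index = 100 × 1.237058 × 1.042920 × 1.193149 = 153.9343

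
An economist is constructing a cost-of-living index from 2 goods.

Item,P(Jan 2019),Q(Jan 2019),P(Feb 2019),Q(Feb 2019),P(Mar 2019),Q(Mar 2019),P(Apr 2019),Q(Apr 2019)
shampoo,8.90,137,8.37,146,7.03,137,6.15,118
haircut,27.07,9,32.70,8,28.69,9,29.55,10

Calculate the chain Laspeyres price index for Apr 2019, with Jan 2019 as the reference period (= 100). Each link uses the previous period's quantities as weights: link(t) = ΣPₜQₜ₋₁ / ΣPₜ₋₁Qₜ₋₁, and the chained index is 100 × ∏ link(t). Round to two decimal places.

75.68

Link Jan 2019→Feb 2019:
ΣP(Feb 2019)Q(Jan 2019) = 8.37×137 + 32.70×9 = 1146.69 + 294.3 = 1440.99
ΣP(Jan 2019)Q(Jan 2019) = 8.90×137 + 27.07×9 = 1219.3 + 243.63 = 1462.93
link = 1440.99/1462.93 = 0.985003
Link Feb 2019→Mar 2019:
ΣP(Mar 2019)Q(Feb 2019) = 7.03×146 + 28.69×8 = 1026.38 + 229.52 = 1255.9
ΣP(Feb 2019)Q(Feb 2019) = 8.37×146 + 32.70×8 = 1222.02 + 261.6 = 1483.62
link = 1255.9/1483.62 = 0.846511
Link Mar 2019→Apr 2019:
ΣP(Apr 2019)Q(Mar 2019) = 6.15×137 + 29.55×9 = 842.55 + 265.95 = 1108.5
ΣP(Mar 2019)Q(Mar 2019) = 7.03×137 + 28.69×9 = 963.11 + 258.21 = 1221.32
link = 1108.5/1221.32 = 0.907625
Chained index = 100 × 0.985003 × 0.846511 × 0.907625 = 75.6791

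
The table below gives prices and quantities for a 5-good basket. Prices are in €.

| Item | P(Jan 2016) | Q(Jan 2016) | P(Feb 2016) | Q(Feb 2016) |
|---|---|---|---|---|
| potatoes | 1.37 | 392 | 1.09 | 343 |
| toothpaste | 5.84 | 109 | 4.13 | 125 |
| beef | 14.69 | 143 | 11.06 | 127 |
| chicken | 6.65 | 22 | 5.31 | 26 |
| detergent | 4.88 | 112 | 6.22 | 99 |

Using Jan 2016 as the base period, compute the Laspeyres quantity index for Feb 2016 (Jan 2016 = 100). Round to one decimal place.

Laspeyres quantity index uses base-period prices as weights.
ΣP(Jan 2016)·Q(Feb 2016) = 1.37×343 + 5.84×125 + 14.69×127 + 6.65×26 + 4.88×99 = 469.91 + 730 + 1865.63 + 172.9 + 483.12 = 3721.56
ΣP(Jan 2016)·Q(Jan 2016) = 1.37×392 + 5.84×109 + 14.69×143 + 6.65×22 + 4.88×112 = 537.04 + 636.56 + 2100.67 + 146.3 + 546.56 = 3967.13
Index = 3721.56 / 3967.13 × 100 = 93.8099

93.8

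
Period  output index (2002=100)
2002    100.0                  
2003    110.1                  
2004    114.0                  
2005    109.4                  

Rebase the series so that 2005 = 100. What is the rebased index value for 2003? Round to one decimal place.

100.6

Rebased(2003) = 110.1 / 109.4 × 100 = 100.6399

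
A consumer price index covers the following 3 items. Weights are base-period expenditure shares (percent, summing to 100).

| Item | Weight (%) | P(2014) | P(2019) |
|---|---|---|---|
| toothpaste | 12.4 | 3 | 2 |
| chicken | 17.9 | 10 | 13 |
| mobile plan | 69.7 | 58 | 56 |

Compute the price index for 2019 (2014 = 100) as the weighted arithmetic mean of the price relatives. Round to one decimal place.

98.8

toothpaste: 12.4 × (2/3) = 12.4 × 0.666667 = 8.2667
chicken: 17.9 × (13/10) = 17.9 × 1.300000 = 23.2700
mobile plan: 69.7 × (56/58) = 69.7 × 0.965517 = 67.2966
Index = Σ wᵢ·(p₁ᵢ/p₀ᵢ) = 8.2667 + 23.2700 + 67.2966 = 98.8332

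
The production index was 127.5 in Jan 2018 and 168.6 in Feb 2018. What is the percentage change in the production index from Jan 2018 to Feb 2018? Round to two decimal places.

Change = (168.6 − 127.5) / 127.5 × 100
       = 41.1 / 127.5 × 100 = 32.2353%

32.24%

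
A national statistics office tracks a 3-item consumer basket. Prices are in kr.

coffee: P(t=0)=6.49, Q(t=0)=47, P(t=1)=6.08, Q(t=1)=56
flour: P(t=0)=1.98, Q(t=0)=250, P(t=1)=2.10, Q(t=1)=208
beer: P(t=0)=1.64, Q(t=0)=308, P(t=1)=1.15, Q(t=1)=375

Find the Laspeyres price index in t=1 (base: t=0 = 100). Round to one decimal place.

89.3

Laspeyres price index uses base-period quantities as weights.
ΣP(t=1)·Q(t=0) = 6.08×47 + 2.10×250 + 1.15×308 = 285.76 + 525 + 354.2 = 1164.96
ΣP(t=0)·Q(t=0) = 6.49×47 + 1.98×250 + 1.64×308 = 305.03 + 495 + 505.12 = 1305.15
Index = 1164.96 / 1305.15 × 100 = 89.2587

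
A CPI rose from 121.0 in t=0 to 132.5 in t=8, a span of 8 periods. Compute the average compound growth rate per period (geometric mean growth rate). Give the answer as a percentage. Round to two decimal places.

1.14%

Growth factor = (132.5/121.0)^(1/8) = (1.095041)^(1/8) = 1.011414
Growth rate = 1.011414 − 1 = 0.011414 = 1.1414%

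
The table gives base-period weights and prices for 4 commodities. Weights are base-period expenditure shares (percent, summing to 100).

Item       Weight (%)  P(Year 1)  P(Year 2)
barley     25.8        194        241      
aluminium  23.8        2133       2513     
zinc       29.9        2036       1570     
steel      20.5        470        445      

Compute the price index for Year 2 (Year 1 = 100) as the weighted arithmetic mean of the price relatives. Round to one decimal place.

barley: 25.8 × (241/194) = 25.8 × 1.242268 = 32.0505
aluminium: 23.8 × (2513/2133) = 23.8 × 1.178153 = 28.0400
zinc: 29.9 × (1570/2036) = 29.9 × 0.771120 = 23.0565
steel: 20.5 × (445/470) = 20.5 × 0.946809 = 19.4096
Index = Σ wᵢ·(p₁ᵢ/p₀ᵢ) = 32.0505 + 28.0400 + 23.0565 + 19.4096 = 102.5566

102.6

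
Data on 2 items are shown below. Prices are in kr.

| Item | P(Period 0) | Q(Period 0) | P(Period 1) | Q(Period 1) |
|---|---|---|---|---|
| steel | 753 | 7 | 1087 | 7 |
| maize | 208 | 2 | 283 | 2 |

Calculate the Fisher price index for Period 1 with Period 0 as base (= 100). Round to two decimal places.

Laspeyres component (base-period weights):
ΣP(Period 1)Q(Period 0) = 1087×7 + 283×2 = 7609 + 566 = 8175
ΣP(Period 0)Q(Period 0) = 753×7 + 208×2 = 5271 + 416 = 5687
L = 8175 / 5687 × 100 = 143.7489
Paasche component (current-period weights):
ΣP(Period 1)Q(Period 1) = 1087×7 + 283×2 = 7609 + 566 = 8175
ΣP(Period 0)Q(Period 1) = 753×7 + 208×2 = 5271 + 416 = 5687
P = 8175 / 5687 × 100 = 143.7489
Fisher = √(L × P) = √(143.7489 × 143.7489) = 143.7489

143.75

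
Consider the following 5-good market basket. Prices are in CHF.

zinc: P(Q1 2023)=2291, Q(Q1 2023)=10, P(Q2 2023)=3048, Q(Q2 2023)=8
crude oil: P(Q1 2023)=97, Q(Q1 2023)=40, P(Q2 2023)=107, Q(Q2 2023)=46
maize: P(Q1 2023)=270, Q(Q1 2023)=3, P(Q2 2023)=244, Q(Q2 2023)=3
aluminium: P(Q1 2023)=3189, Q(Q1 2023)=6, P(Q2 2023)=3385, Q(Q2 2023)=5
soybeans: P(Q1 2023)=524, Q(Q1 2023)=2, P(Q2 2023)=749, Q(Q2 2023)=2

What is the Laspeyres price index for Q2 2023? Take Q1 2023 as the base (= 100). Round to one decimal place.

Laspeyres price index uses base-period quantities as weights.
ΣP(Q2 2023)·Q(Q1 2023) = 3048×10 + 107×40 + 244×3 + 3385×6 + 749×2 = 30480 + 4280 + 732 + 20310 + 1498 = 57300
ΣP(Q1 2023)·Q(Q1 2023) = 2291×10 + 97×40 + 270×3 + 3189×6 + 524×2 = 22910 + 3880 + 810 + 19134 + 1048 = 47782
Index = 57300 / 47782 × 100 = 119.9196

119.9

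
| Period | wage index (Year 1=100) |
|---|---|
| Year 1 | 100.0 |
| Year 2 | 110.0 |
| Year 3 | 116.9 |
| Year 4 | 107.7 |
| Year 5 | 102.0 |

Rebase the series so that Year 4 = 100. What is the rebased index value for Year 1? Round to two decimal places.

Rebased(Year 1) = 100.0 / 107.7 × 100 = 92.8505

92.85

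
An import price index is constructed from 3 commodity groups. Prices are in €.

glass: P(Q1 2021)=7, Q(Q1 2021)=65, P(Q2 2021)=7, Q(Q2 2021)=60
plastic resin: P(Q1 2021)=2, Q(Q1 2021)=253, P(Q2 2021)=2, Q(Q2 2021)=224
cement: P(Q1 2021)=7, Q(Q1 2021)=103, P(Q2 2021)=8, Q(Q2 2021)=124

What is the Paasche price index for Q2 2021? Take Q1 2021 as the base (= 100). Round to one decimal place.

Paasche price index uses current-period quantities as weights.
ΣP(Q2 2021)·Q(Q2 2021) = 7×60 + 2×224 + 8×124 = 420 + 448 + 992 = 1860
ΣP(Q1 2021)·Q(Q2 2021) = 7×60 + 2×224 + 7×124 = 420 + 448 + 868 = 1736
Index = 1860 / 1736 × 100 = 107.1429

107.1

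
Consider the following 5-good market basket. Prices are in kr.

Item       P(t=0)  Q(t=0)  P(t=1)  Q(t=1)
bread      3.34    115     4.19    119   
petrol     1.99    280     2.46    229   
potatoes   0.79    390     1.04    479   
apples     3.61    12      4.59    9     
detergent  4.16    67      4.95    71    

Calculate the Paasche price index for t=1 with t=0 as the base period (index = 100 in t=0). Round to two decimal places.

Paasche price index uses current-period quantities as weights.
ΣP(t=1)·Q(t=1) = 4.19×119 + 2.46×229 + 1.04×479 + 4.59×9 + 4.95×71 = 498.61 + 563.34 + 498.16 + 41.31 + 351.45 = 1952.87
ΣP(t=0)·Q(t=1) = 3.34×119 + 1.99×229 + 0.79×479 + 3.61×9 + 4.16×71 = 397.46 + 455.71 + 378.41 + 32.49 + 295.36 = 1559.43
Index = 1952.87 / 1559.43 × 100 = 125.2297

125.23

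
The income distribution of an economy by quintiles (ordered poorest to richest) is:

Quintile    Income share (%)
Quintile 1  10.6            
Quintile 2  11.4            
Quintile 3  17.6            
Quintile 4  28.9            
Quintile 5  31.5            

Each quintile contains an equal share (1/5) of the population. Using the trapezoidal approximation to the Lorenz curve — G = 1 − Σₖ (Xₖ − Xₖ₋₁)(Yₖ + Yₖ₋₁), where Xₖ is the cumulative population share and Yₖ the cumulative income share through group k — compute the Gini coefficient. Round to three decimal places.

Cumulative income shares Yₖ: 0.1060, 0.2200, 0.3960, 0.6850, 1.0000
Σ (Xₖ−Xₖ₋₁)(Yₖ+Yₖ₋₁) = (1/5)(0.1060+0.0000) + (1/5)(0.2200+0.1060) + (1/5)(0.3960+0.2200) + (1/5)(0.6850+0.3960) + (1/5)(1.0000+0.6850)
  = 0.0212 + 0.0652 + 0.1232 + 0.2162 + 0.3370 = 0.7628
G = 1 − 0.7628 = 0.2372

0.237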